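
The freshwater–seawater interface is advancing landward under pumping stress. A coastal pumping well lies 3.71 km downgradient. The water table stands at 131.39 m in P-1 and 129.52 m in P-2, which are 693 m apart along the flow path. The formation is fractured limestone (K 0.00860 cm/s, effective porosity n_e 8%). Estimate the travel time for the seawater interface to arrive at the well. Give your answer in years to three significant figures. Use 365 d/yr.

40.6 years

Hydraulic gradient i = (131.39 − 129.52) / 693 = 1.87 / 693 = 0.002698
K = 0.00860 cm/s × 864 = 7.430 m/d
q = Ki = 7.430 × 0.002698 = 0.02005 m/d
v = Ki/n = 7.430·0.002698/0.08 = 0.2506 m/d
L = 3.71 km = 3710 m
t = L / v = 3710 / 0.2506 = 14800 d
   = 14800 / 365 = 40.6 yr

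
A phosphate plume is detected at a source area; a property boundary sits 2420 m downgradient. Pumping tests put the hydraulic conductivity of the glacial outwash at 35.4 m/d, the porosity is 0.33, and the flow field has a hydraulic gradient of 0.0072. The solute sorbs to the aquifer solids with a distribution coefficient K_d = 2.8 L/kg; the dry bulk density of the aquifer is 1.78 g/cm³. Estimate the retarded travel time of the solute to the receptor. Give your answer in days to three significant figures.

50500 days

Darcy flux q = K·i = 35.4 × 0.0072 = 0.2549 m/d
v = Ki/n = 35.4·0.0072/0.33 = 0.7724 m/d
Retardation R = 1 + ρ_b·K_d/n = 1 + 1.78×2.8/0.33 = 16.10
Contaminant velocity v_c = v/R = 0.7724/16.10 = 0.04796 m/d
t = L/v_c = 2420/0.04796 = 50450 d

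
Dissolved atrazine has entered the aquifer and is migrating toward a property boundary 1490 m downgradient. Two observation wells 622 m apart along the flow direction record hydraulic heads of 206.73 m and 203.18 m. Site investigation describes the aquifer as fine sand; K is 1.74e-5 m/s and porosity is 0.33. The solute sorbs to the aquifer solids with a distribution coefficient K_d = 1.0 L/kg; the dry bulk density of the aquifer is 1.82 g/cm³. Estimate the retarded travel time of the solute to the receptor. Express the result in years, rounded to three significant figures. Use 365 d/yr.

1020 years

Hydraulic gradient i = (206.73 − 203.18) / 622 = 3.55 / 622 = 0.005707
K = 1.74e-5 m/s × 86400 s/d = 1.503 m/d
Specific discharge q = 1.503 × 0.005707 = 0.008580 m/d
Seepage velocity v = q / n = 0.008580 / 0.33 = 0.02600 m/d
Retardation R = 1 + ρ_b·K_d/n = 1 + 1.82×1.0/0.33 = 6.515
Contaminant velocity v_c = v/R = 0.02600/6.515 = 0.003991 m/d
t = L/v_c = 1490/0.003991 = 373400 d
   = 373400/365 = 1020 yr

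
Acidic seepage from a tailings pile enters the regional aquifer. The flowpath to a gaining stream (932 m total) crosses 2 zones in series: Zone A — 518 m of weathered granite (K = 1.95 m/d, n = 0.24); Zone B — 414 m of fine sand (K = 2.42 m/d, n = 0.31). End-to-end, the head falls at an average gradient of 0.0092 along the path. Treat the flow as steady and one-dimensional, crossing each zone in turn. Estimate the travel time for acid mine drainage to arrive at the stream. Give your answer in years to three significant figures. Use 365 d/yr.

For zones in series the flux q is common to all zones; the equivalent conductivity is the harmonic (thickness-weighted) mean, K_eq = L_total / Σ(L_j/K_j).
Σ(L/K) = 518/1.95 + 414/2.42 = 265.6 + 171.1 = 436.7 d
K_eq = L_total / Σ(L/K) = 932 / 436.7 = 2.134 m/d
q = K_eq · i = 2.134 × 0.0092 = 0.01963 m/d (same in every zone)
Zone A: v = q/n = 0.01963/0.24 = 0.08181 m/d → t_A = 518/0.08181 = 6332 d
Zone B: v = q/n = 0.01963/0.31 = 0.06333 m/d → t_B = 414/0.06333 = 6537 d
Total t = 6332 + 6537 = 12870 d
   = 12870 / 365 = 35.3 yr

35.3 years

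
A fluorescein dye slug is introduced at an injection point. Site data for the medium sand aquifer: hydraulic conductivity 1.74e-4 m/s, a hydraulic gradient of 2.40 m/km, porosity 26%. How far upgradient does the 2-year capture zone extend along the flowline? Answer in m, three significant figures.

101 m

K = 1.74e-4 m/s × 86400 s/d = 15.03 m/d
q = Ki = 15.03 × 0.0024 = 0.03608 m/d
Average linear velocity = 0.03608 / 0.26 = 0.1388 m/d
T = 2 yr × 365 = 730 d
L = v × T = 0.1388 × 730 = 101.3 m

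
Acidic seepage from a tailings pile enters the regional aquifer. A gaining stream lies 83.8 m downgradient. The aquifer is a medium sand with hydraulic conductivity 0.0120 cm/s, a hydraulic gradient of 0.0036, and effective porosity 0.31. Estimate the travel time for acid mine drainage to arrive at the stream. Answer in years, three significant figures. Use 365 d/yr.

K = 0.0120 cm/s × 864 = 10.37 m/d
Specific discharge q = 10.37 × 0.0036 = 0.03732 m/d
Seepage velocity v = q / n = 0.03732 / 0.31 = 0.1204 m/d
t = L / v = 83.8 / 0.1204 = 696.0 d
   = 696.0 / 365 = 1.91 yr

1.91 years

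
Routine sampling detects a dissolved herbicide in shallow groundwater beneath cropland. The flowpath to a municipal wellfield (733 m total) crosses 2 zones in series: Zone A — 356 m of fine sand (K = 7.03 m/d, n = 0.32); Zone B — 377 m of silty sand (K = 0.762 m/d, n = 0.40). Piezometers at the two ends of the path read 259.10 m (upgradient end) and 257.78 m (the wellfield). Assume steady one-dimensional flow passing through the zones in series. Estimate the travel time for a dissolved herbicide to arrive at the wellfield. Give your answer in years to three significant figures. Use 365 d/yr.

Total head drop ΔH = 259.10 − 257.78 = 1.32 m
Continuity: the same q passes through each zone, so ΔH = q·Σ(L_j/K_j) — the zones act as resistances in series.
Σ(L/K) = 356/7.03 + 377/0.762 = 50.64 + 494.8 = 545.4 d
q = ΔH / Σ(L/K) = 1.32 / 545.4 = 0.002420 m/d (same in every zone)
Zone A: v = q/n = 0.002420/0.32 = 0.007563 m/d → t_A = 356/0.007563 = 47070 d
Zone B: v = q/n = 0.002420/0.40 = 0.006051 m/d → t_B = 377/0.006051 = 62310 d
Total t = 47070 + 62310 = 109400 d
   = 109400 / 365 = 300 yr

300 years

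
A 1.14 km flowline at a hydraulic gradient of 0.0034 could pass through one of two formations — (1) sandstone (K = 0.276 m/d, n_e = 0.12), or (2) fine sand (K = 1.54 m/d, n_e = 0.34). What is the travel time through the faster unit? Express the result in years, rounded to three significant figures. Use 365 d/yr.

Unit 1 (sandstone): v = 0.276×0.0034/0.12 = 0.007820 m/d, t = 1140/0.007820 = 145800 d
Unit 2 (fine sand): v = 1.54×0.0034/0.34 = 0.01540 m/d, t = 1140/0.01540 = 74030 d
Faster: 74030 d / 365 = 203 yr

203 years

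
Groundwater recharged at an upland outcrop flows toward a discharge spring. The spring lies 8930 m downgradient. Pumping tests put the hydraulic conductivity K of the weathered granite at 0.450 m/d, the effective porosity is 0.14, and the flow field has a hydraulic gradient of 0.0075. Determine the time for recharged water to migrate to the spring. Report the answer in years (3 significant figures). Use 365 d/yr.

1010 years

Darcy flux q = K·i = 0.450 × 0.0075 = 0.003375 m/d
Seepage velocity v = q / n = 0.003375 / 0.14 = 0.02411 m/d
t = L / v = 8930 / 0.02411 = 370400 d
   = 370400 / 365 = 1010 yr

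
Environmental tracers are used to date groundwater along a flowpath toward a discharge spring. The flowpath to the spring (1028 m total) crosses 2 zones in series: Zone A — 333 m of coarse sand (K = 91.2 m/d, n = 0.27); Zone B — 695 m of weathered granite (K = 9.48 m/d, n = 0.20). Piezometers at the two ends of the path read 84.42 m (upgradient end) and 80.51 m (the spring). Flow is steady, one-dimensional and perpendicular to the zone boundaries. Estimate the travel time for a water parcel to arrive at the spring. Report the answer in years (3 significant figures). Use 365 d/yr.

12.3 years

Total head drop ΔH = 84.42 − 80.51 = 3.91 m
Steady 1-D flow in series ⇒ the Darcy flux q is identical in every zone and the zone head losses add (resistances L/K in series).
Σ(L/K) = 333/91.2 + 695/9.48 = 3.651 + 73.31 = 76.96 d
q = ΔH / Σ(L/K) = 3.91 / 76.96 = 0.05080 m/d (same in every zone)
Zone A: v = q/n = 0.05080/0.27 = 0.1882 m/d → t_A = 333/0.1882 = 1770 d
Zone B: v = q/n = 0.05080/0.20 = 0.2540 m/d → t_B = 695/0.2540 = 2736 d
Total t = 1770 + 2736 = 4506 d
   = 4506 / 365 = 12.3 yr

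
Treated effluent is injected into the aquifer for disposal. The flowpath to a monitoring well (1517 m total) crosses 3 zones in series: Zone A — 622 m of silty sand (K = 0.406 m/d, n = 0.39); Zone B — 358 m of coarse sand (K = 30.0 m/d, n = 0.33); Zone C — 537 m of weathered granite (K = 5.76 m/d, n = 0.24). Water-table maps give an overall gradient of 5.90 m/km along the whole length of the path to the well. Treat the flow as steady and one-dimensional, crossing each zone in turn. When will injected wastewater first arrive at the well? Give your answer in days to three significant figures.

89600 days

Steady 1-D flow in series ⇒ the Darcy flux q is identical in every zone and the zone head losses add (resistances L/K in series).
Σ(L/K) = 622/0.406 + 358/30.0 + 537/5.76 = 1532 + 11.93 + 93.23 = 1637 d
K_eq = L_total / Σ(L/K) = 1517 / 1637 = 0.9266 m/d
q = K_eq · i = 0.9266 × 0.0059 = 0.005467 m/d (same in every zone)
Zone A: v = q/n = 0.005467/0.39 = 0.01402 m/d → t_A = 622/0.01402 = 44370 d
Zone B: v = q/n = 0.005467/0.33 = 0.01657 m/d → t_B = 358/0.01657 = 21610 d
Zone C: v = q/n = 0.005467/0.24 = 0.02278 m/d → t_C = 537/0.02278 = 23570 d
Total t = 44370 + 21610 + 23570 = 89560 d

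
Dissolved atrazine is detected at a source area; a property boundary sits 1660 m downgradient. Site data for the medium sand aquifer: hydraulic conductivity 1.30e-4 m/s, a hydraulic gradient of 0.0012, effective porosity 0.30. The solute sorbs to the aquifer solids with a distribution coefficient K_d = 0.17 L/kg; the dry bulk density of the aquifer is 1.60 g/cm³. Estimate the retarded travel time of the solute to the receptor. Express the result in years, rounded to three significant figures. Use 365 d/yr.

K = 1.30e-4 m/s × 86400 s/d = 11.23 m/d
Specific discharge q = 11.23 × 0.0012 = 0.01348 m/d
v = Ki/n = 11.23·0.0012/0.30 = 0.04493 m/d
Retardation R = 1 + ρ_b·K_d/n = 1 + 1.60×0.17/0.30 = 1.907
Contaminant velocity v_c = v/R = 0.04493/1.907 = 0.02356 m/d
t = L/v_c = 1660/0.02356 = 70450 d
   = 70450/365 = 193 yr

193 years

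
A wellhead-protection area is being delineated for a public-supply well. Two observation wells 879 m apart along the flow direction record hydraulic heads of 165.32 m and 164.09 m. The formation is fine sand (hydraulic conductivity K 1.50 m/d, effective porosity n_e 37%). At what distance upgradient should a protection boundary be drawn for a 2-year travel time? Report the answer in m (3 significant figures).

Hydraulic gradient i = (165.32 − 164.09) / 879 = 1.23 / 879 = 0.001399
Darcy flux q = K·i = 1.50 × 0.001399 = 0.002099 m/d
v = Ki/n = 1.50·0.001399/0.37 = 0.005673 m/d
T = 2 yr × 365 = 730 d
L = v × T = 0.005673 × 730 = 4.141 m

4.14 m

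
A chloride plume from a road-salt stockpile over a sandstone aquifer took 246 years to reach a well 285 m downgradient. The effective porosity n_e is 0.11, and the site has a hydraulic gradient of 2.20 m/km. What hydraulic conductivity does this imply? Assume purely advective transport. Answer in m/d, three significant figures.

0.159 m/d

t = 246 years = 89790 d
v = L / t = 285 / 89790 = 0.003174 m/d
K = v · n / i = 0.003174 × 0.11 / 0.0022 = 0.159 m/d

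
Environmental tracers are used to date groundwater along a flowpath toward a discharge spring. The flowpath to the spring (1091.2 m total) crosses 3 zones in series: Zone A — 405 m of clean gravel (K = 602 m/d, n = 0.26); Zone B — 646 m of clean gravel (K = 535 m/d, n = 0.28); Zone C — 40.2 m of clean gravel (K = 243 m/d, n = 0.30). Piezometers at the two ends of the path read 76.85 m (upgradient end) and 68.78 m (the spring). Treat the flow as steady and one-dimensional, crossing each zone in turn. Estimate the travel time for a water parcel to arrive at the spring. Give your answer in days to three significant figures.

Total head drop ΔH = 76.85 − 68.78 = 8.07 m
Steady 1-D flow in series ⇒ the Darcy flux q is identical in every zone and the zone head losses add (resistances L/K in series).
Σ(L/K) = 405/602 + 646/535 + 40.2/243 = 0.6728 + 1.207 + 0.1654 = 2.046 d
q = ΔH / Σ(L/K) = 8.07 / 2.046 = 3.945 m/d (same in every zone)
Zone A: v = q/n = 3.945/0.26 = 15.17 m/d → t_A = 405/15.17 = 26.69 d
Zone B: v = q/n = 3.945/0.28 = 14.09 m/d → t_B = 646/14.09 = 45.85 d
Zone C: v = q/n = 3.945/0.30 = 13.15 m/d → t_C = 40.2/13.15 = 3.057 d
Total t = 26.69 + 45.85 + 3.057 = 75.60 d

75.6 days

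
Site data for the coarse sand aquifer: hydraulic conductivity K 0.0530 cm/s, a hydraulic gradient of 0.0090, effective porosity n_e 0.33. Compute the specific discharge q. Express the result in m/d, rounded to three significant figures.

K = 0.0530 cm/s × 864 = 45.79 m/d
q = Ki = 45.79 × 0.0090 = 0.4121 m/d

0.412 m/d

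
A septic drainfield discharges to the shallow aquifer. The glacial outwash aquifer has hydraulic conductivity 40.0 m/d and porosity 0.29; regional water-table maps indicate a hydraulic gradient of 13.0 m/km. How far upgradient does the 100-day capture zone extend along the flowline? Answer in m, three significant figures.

179 m

Darcy flux q = K·i = 40.0 × 0.013 = 0.5200 m/d
Seepage velocity v = q / n = 0.5200 / 0.29 = 1.793 m/d
L = v × T = 1.793 × 100 = 179.3 m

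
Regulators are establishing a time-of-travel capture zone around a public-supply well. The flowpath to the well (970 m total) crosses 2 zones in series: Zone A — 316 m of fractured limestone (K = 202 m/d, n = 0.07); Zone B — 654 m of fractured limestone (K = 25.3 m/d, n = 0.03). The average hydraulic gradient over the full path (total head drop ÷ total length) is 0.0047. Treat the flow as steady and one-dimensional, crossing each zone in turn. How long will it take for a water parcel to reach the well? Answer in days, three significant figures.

251 days

For zones in series the flux q is common to all zones; the equivalent conductivity is the harmonic (thickness-weighted) mean, K_eq = L_total / Σ(L_j/K_j).
Σ(L/K) = 316/202 + 654/25.3 = 1.564 + 25.85 = 27.41 d
K_eq = L_total / Σ(L/K) = 970 / 27.41 = 35.38 m/d
q = K_eq · i = 35.38 × 0.0047 = 0.1663 m/d (same in every zone)
Zone A: v = q/n = 0.1663/0.07 = 2.376 m/d → t_A = 316/2.376 = 133.0 d
Zone B: v = q/n = 0.1663/0.03 = 5.543 m/d → t_B = 654/5.543 = 118.0 d
Total t = 133.0 + 118.0 = 251.0 d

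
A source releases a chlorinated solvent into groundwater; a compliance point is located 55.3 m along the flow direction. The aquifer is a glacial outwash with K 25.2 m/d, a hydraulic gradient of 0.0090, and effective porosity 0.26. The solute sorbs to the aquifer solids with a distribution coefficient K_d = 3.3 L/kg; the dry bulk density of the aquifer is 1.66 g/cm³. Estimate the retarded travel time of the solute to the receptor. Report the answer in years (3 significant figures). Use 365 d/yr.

q = Ki = 25.2 × 0.0090 = 0.2268 m/d
Seepage velocity v = q / n = 0.2268 / 0.26 = 0.8723 m/d
Retardation R = 1 + ρ_b·K_d/n = 1 + 1.66×3.3/0.26 = 22.07
Contaminant velocity v_c = v/R = 0.8723/22.07 = 0.03953 m/d
t = L/v_c = 55.3/0.03953 = 1399 d
   = 1399/365 = 3.83 yr

3.83 years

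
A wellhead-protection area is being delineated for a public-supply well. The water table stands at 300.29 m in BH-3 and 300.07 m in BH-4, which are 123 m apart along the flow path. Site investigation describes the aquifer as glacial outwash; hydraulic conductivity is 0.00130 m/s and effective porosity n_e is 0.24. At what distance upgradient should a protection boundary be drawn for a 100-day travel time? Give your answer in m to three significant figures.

Hydraulic gradient i = (300.29 − 300.07) / 123 = 0.22 / 123 = 0.001789
K = 0.00130 m/s × 86400 s/d = 112.3 m/d
Darcy flux q = K·i = 112.3 × 0.001789 = 0.2009 m/d
v = Ki/n = 112.3·0.001789/0.24 = 0.8371 m/d
L = v × T = 0.8371 × 100 = 83.71 m

83.7 m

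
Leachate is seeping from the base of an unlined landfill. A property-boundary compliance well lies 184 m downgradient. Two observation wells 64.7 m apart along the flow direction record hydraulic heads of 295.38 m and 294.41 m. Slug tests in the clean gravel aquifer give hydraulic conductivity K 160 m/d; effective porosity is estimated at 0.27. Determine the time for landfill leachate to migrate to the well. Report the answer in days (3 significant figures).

20.7 days

Hydraulic gradient i = (295.38 − 294.41) / 64.7 = 0.97 / 64.7 = 0.01499
Darcy flux q = K·i = 160 × 0.01499 = 2.399 m/d
Seepage velocity v = q / n = 2.399 / 0.27 = 8.884 m/d
t = L / v = 184 / 8.884 = 20.71 d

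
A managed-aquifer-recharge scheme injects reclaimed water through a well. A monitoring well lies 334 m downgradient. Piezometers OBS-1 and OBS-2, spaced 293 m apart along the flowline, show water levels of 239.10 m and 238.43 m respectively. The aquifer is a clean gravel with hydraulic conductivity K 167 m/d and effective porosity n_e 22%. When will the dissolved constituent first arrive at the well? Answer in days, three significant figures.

192 days

Hydraulic gradient i = (239.10 − 238.43) / 293 = 0.67 / 293 = 0.002287
q = Ki = 167 × 0.002287 = 0.3819 m/d
v_s = q/n_e = 0.3819/0.22 = 1.736 m/d
t = L / v = 334 / 1.736 = 192.4 d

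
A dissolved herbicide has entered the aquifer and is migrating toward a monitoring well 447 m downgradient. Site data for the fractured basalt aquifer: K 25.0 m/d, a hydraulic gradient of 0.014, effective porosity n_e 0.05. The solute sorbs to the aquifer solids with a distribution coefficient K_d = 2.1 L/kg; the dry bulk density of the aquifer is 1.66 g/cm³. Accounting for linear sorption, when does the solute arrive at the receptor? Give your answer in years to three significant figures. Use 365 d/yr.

Darcy flux q = K·i = 25.0 × 0.014 = 0.3500 m/d
v = Ki/n = 25.0·0.014/0.05 = 7.000 m/d
Retardation R = 1 + ρ_b·K_d/n = 1 + 1.66×2.1/0.05 = 70.72
Contaminant velocity v_c = v/R = 7.000/70.72 = 0.09898 m/d
t = L/v_c = 447/0.09898 = 4516 d
   = 4516/365 = 12.4 yr

12.4 years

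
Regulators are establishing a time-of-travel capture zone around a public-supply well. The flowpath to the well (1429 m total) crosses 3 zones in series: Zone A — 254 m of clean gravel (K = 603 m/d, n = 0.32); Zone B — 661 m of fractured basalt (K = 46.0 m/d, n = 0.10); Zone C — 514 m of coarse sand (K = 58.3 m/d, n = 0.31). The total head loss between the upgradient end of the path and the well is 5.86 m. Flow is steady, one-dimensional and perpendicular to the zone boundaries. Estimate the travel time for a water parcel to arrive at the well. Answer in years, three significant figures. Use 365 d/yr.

Continuity: the same q passes through each zone, so ΔH = q·Σ(L_j/K_j) — the zones act as resistances in series.
Σ(L/K) = 254/603 + 661/46.0 + 514/58.3 = 0.4212 + 14.37 + 8.816 = 23.61 d
q = ΔH / Σ(L/K) = 5.86 / 23.61 = 0.2482 m/d (same in every zone)
Zone A: v = q/n = 0.2482/0.32 = 0.7757 m/d → t_A = 254/0.7757 = 327.4 d
Zone B: v = q/n = 0.2482/0.10 = 2.482 m/d → t_B = 661/2.482 = 266.3 d
Zone C: v = q/n = 0.2482/0.31 = 0.8007 m/d → t_C = 514/0.8007 = 641.9 d
Total t = 327.4 + 266.3 + 641.9 = 1236 d
   = 1236 / 365 = 3.39 yr

3.39 years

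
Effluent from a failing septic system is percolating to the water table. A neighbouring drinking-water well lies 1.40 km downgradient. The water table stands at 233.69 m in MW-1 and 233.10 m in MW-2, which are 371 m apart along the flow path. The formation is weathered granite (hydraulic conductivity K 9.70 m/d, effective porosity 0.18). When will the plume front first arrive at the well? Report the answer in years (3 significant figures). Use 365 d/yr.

Hydraulic gradient i = (233.69 − 233.10) / 371 = 0.59 / 371 = 0.001590
Specific discharge q = 9.70 × 0.001590 = 0.01543 m/d
Seepage velocity v = q / n = 0.01543 / 0.18 = 0.08570 m/d
L = 1.40 km = 1400 m
t = L / v = 1400 / 0.08570 = 16340 d
   = 16340 / 365 = 44.8 yr

44.8 years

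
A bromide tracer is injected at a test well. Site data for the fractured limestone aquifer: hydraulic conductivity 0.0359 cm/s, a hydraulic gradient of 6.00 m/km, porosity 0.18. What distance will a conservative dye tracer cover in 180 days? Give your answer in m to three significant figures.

K = 0.0359 cm/s × 864 = 31.02 m/d
Darcy flux q = K·i = 31.02 × 0.0060 = 0.1861 m/d
v = Ki/n = 31.02·0.0060/0.18 = 1.034 m/d
L = v × T = 1.034 × 180 = 186.1 m

186 m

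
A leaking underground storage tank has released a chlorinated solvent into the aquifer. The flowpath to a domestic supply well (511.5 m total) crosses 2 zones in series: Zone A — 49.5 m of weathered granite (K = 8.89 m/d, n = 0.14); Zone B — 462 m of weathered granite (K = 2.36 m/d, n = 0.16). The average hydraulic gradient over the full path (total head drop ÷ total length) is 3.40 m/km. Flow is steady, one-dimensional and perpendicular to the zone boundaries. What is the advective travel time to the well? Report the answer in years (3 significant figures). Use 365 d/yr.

Continuity: the same q passes through each zone, so ΔH = q·Σ(L_j/K_j) — the zones act as resistances in series.
Σ(L/K) = 49.5/8.89 + 462/2.36 = 5.568 + 195.8 = 201.3 d
K_eq = L_total / Σ(L/K) = 511.5 / 201.3 = 2.541 m/d
q = K_eq · i = 2.541 × 0.0034 = 0.008638 m/d (same in every zone)
Zone A: v = q/n = 0.008638/0.14 = 0.06170 m/d → t_A = 49.5/0.06170 = 802.3 d
Zone B: v = q/n = 0.008638/0.16 = 0.05399 m/d → t_B = 462/0.05399 = 8558 d
Total t = 802.3 + 8558 = 9360 d
   = 9360 / 365 = 25.6 yr

25.6 years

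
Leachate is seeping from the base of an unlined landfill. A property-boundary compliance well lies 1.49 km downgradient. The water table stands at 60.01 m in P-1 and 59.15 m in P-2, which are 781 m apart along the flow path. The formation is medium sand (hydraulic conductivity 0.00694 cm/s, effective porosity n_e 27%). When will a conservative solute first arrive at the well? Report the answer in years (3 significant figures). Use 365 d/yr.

167 years

Hydraulic gradient i = (60.01 − 59.15) / 781 = 0.86 / 781 = 0.001101
K = 0.00694 cm/s × 864 = 5.996 m/d
Darcy flux q = K·i = 5.996 × 0.001101 = 0.006603 m/d
Seepage velocity v = q / n = 0.006603 / 0.27 = 0.02445 m/d
L = 1.49 km = 1490 m
t = L / v = 1490 / 0.02445 = 60930 d
   = 60930 / 365 = 167 yr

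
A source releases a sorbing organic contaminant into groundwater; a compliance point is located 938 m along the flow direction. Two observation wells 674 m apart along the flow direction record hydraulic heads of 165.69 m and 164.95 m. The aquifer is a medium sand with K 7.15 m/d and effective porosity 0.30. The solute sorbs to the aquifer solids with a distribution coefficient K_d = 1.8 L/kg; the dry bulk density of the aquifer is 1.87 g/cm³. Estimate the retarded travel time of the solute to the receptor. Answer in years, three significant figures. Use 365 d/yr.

Hydraulic gradient i = (165.69 − 164.95) / 674 = 0.74 / 674 = 0.001098
Darcy flux q = K·i = 7.15 × 0.001098 = 0.007850 m/d
Average linear velocity = 0.007850 / 0.30 = 0.02617 m/d
Retardation R = 1 + ρ_b·K_d/n = 1 + 1.87×1.8/0.30 = 12.22
Contaminant velocity v_c = v/R = 0.02617/12.22 = 0.002141 m/d
t = L/v_c = 938/0.002141 = 438000 d
   = 438000/365 = 1200 yr

1200 years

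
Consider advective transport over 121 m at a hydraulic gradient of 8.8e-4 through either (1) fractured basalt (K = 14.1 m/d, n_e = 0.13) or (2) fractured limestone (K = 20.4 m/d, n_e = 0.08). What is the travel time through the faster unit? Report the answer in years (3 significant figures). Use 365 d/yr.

1.48 years

Unit 1 (fractured basalt): v = 14.1×8.8e-4/0.13 = 0.09545 m/d, t = 121/0.09545 = 1268 d
Unit 2 (fractured limestone): v = 20.4×8.8e-4/0.08 = 0.2244 m/d, t = 121/0.2244 = 539.2 d
Faster: 539.2 d / 365 = 1.48 yr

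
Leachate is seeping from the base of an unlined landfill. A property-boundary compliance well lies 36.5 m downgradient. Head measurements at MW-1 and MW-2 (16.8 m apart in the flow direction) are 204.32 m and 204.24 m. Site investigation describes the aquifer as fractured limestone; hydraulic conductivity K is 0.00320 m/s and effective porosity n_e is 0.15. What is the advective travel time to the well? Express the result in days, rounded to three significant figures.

Hydraulic gradient i = (204.32 − 204.24) / 16.8 = 0.08 / 16.8 = 0.004762
K = 0.00320 m/s × 86400 s/d = 276.5 m/d
q = Ki = 276.5 × 0.004762 = 1.317 m/d
Average linear velocity = 1.317 / 0.15 = 8.777 m/d
t = L / v = 36.5 / 8.777 = 4.159 d

4.16 days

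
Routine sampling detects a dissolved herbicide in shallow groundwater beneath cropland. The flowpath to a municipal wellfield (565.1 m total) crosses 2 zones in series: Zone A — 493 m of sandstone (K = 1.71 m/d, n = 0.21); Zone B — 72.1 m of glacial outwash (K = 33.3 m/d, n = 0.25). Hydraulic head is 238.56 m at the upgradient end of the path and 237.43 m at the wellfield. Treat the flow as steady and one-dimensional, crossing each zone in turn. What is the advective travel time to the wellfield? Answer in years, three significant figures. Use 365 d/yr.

85.6 years

Total head drop ΔH = 238.56 − 237.43 = 1.13 m
Continuity: the same q passes through each zone, so ΔH = q·Σ(L_j/K_j) — the zones act as resistances in series.
Σ(L/K) = 493/1.71 + 72.1/33.3 = 288.3 + 2.165 = 290.5 d
q = ΔH / Σ(L/K) = 1.13 / 290.5 = 0.003890 m/d (same in every zone)
Zone A: v = q/n = 0.003890/0.21 = 0.01853 m/d → t_A = 493/0.01853 = 26610 d
Zone B: v = q/n = 0.003890/0.25 = 0.01556 m/d → t_B = 72.1/0.01556 = 4633 d
Total t = 26610 + 4633 = 31250 d
   = 31250 / 365 = 85.6 yr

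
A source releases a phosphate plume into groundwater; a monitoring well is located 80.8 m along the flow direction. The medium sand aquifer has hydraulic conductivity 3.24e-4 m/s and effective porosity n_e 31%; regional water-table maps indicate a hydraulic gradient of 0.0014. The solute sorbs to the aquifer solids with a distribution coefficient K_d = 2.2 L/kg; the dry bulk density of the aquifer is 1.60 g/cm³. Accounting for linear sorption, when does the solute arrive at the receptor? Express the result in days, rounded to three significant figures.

K = 3.24e-4 m/s × 86400 s/d = 27.99 m/d
Specific discharge q = 27.99 × 0.0014 = 0.03919 m/d
v_s = q/n_e = 0.03919/0.31 = 0.1264 m/d
Retardation R = 1 + ρ_b·K_d/n = 1 + 1.60×2.2/0.31 = 12.35
Contaminant velocity v_c = v/R = 0.1264/12.35 = 0.01023 m/d
t = L/v_c = 80.8/0.01023 = 7896 d

7900 days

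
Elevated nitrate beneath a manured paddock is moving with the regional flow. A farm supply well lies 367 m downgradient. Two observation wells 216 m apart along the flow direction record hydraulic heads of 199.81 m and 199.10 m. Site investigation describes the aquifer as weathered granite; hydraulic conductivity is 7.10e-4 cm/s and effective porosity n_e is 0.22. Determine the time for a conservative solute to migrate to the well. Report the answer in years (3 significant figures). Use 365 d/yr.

110 years

Hydraulic gradient i = (199.81 − 199.10) / 216 = 0.71 / 216 = 0.003287
K = 7.10e-4 cm/s × 864 = 0.6134 m/d
q = Ki = 0.6134 × 0.003287 = 0.002016 m/d
Seepage velocity v = q / n = 0.002016 / 0.22 = 0.009165 m/d
t = L / v = 367 / 0.009165 = 40040 d
   = 40040 / 365 = 110 yr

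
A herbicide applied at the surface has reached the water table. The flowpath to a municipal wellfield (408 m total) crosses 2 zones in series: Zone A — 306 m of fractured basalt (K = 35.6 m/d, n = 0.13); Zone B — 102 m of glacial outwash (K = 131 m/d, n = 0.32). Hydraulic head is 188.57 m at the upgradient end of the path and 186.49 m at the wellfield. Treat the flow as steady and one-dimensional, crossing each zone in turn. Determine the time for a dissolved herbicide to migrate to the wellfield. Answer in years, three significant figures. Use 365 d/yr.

0.894 years

Total head drop ΔH = 188.57 − 186.49 = 2.08 m
Continuity: the same q passes through each zone, so ΔH = q·Σ(L_j/K_j) — the zones act as resistances in series.
Σ(L/K) = 306/35.6 + 102/131 = 8.596 + 0.7786 = 9.374 d
q = ΔH / Σ(L/K) = 2.08 / 9.374 = 0.2219 m/d (same in every zone)
Zone A: v = q/n = 0.2219/0.13 = 1.707 m/d → t_A = 306/1.707 = 179.3 d
Zone B: v = q/n = 0.2219/0.32 = 0.6934 m/d → t_B = 102/0.6934 = 147.1 d
Total t = 179.3 + 147.1 = 326.4 d
   = 326.4 / 365 = 0.894 yr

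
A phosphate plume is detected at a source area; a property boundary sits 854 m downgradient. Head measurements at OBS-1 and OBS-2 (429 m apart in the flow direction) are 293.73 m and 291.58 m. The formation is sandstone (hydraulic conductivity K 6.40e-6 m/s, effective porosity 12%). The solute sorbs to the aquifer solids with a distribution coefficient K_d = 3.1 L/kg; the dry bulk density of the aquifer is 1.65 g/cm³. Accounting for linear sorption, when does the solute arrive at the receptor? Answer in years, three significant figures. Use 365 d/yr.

4420 years

Hydraulic gradient i = (293.73 − 291.58) / 429 = 2.15 / 429 = 0.005012
K = 6.40e-6 m/s × 86400 s/d = 0.5530 m/d
Darcy flux q = K·i = 0.5530 × 0.005012 = 0.002771 m/d
Average linear velocity = 0.002771 / 0.12 = 0.02309 m/d
Retardation R = 1 + ρ_b·K_d/n = 1 + 1.65×3.1/0.12 = 43.63
Contaminant velocity v_c = v/R = 0.02309/43.63 = 5.294e-4 m/d
t = L/v_c = 854/5.294e-4 = 1.613e6 d
   = 1.613e6/365 = 4420 yr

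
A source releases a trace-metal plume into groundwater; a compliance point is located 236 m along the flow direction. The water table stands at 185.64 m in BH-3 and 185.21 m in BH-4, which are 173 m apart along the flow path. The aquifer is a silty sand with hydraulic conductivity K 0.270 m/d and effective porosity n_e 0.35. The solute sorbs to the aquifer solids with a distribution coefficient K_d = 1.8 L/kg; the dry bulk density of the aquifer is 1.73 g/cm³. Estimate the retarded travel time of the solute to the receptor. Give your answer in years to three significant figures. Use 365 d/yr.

Hydraulic gradient i = (185.64 − 185.21) / 173 = 0.43 / 173 = 0.002486
q = Ki = 0.270 × 0.002486 = 6.711e-4 m/d
v = Ki/n = 0.270·0.002486/0.35 = 0.001917 m/d
Retardation R = 1 + ρ_b·K_d/n = 1 + 1.73×1.8/0.35 = 9.897
Contaminant velocity v_c = v/R = 0.001917/9.897 = 1.937e-4 m/d
t = L/v_c = 236/1.937e-4 = 1.218e6 d
   = 1.218e6/365 = 3340 yr

3340 years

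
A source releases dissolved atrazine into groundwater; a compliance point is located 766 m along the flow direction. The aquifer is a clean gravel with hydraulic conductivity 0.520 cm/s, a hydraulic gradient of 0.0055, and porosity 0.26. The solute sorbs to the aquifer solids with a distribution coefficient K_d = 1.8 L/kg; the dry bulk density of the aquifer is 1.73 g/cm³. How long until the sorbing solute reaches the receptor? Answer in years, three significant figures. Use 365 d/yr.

K = 0.520 cm/s × 864 = 449.3 m/d
q = Ki = 449.3 × 0.0055 = 2.471 m/d
v_s = q/n_e = 2.471/0.26 = 9.504 m/d
Retardation R = 1 + ρ_b·K_d/n = 1 + 1.73×1.8/0.26 = 12.98
Contaminant velocity v_c = v/R = 9.504/12.98 = 0.7324 m/d
t = L/v_c = 766/0.7324 = 1046 d
   = 1046/365 = 2.87 yr

2.87 years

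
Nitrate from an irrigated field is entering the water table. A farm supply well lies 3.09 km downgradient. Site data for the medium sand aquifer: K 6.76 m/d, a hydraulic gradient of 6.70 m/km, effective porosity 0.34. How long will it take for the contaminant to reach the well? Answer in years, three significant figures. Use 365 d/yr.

63.6 years

q = Ki = 6.76 × 0.0067 = 0.04529 m/d
Average linear velocity = 0.04529 / 0.34 = 0.1332 m/d
L = 3.09 km = 3090 m
t = L / v = 3090 / 0.1332 = 23200 d
   = 23200 / 365 = 63.6 yr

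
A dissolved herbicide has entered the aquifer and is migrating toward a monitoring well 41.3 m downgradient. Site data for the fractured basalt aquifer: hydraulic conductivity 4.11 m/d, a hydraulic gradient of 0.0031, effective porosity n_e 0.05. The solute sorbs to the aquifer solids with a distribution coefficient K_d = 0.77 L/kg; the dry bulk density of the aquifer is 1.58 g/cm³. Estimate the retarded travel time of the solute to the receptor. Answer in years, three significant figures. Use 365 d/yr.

Darcy flux q = K·i = 4.11 × 0.0031 = 0.01274 m/d
v_s = q/n_e = 0.01274/0.05 = 0.2548 m/d
Retardation R = 1 + ρ_b·K_d/n = 1 + 1.58×0.77/0.05 = 25.33
Contaminant velocity v_c = v/R = 0.2548/25.33 = 0.01006 m/d
t = L/v_c = 41.3/0.01006 = 4106 d
   = 4106/365 = 11.2 yr

11.2 years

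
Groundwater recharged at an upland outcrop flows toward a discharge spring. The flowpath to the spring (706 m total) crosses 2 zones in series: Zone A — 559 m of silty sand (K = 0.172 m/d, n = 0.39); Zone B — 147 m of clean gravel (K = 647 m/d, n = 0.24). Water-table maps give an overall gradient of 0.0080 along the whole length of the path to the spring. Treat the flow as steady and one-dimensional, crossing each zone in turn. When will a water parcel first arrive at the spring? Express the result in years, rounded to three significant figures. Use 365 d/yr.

Steady 1-D flow in series ⇒ the Darcy flux q is identical in every zone and the zone head losses add (resistances L/K in series).
Σ(L/K) = 559/0.172 + 147/647 = 3250 + 0.2272 = 3250 d
K_eq = L_total / Σ(L/K) = 706 / 3250 = 0.2172 m/d
q = K_eq · i = 0.2172 × 0.0080 = 0.001738 m/d (same in every zone)
Zone A: v = q/n = 0.001738/0.39 = 0.004456 m/d → t_A = 559/0.004456 = 125500 d
Zone B: v = q/n = 0.001738/0.24 = 0.007241 m/d → t_B = 147/0.007241 = 20300 d
Total t = 125500 + 20300 = 145800 d
   = 145800 / 365 = 399 yr

399 years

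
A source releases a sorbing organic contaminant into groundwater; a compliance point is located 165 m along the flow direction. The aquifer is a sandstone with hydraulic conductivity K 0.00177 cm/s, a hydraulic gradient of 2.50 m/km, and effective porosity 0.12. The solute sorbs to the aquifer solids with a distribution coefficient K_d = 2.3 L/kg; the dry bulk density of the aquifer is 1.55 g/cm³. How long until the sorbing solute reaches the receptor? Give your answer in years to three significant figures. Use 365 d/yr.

436 years

K = 0.00177 cm/s × 864 = 1.529 m/d
Darcy flux q = K·i = 1.529 × 0.0025 = 0.003823 m/d
Seepage velocity v = q / n = 0.003823 / 0.12 = 0.03186 m/d
Retardation R = 1 + ρ_b·K_d/n = 1 + 1.55×2.3/0.12 = 30.71
Contaminant velocity v_c = v/R = 0.03186/30.71 = 0.001038 m/d
t = L/v_c = 165/0.001038 = 159000 d
   = 159000/365 = 436 yr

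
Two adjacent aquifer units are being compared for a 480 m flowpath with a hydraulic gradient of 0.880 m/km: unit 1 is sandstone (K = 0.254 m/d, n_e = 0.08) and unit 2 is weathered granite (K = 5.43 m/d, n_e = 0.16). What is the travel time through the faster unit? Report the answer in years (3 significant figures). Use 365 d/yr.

44.0 years

Unit 1 (sandstone): v = 0.254×8.8e-4/0.08 = 0.002794 m/d, t = 480/0.002794 = 171800 d
Unit 2 (weathered granite): v = 5.43×8.8e-4/0.16 = 0.02986 m/d, t = 480/0.02986 = 16070 d
Faster: 16070 d / 365 = 44.0 yr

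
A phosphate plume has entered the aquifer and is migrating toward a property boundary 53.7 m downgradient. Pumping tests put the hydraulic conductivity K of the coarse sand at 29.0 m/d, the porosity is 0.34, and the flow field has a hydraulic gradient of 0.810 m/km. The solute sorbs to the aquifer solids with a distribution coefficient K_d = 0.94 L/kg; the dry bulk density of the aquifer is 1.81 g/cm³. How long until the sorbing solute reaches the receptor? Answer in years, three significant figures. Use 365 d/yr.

Specific discharge q = 29.0 × 8.1e-4 = 0.02349 m/d
Average linear velocity = 0.02349 / 0.34 = 0.06909 m/d
Retardation R = 1 + ρ_b·K_d/n = 1 + 1.81×0.94/0.34 = 6.004
Contaminant velocity v_c = v/R = 0.06909/6.004 = 0.01151 m/d
t = L/v_c = 53.7/0.01151 = 4667 d
   = 4667/365 = 12.8 yr

12.8 years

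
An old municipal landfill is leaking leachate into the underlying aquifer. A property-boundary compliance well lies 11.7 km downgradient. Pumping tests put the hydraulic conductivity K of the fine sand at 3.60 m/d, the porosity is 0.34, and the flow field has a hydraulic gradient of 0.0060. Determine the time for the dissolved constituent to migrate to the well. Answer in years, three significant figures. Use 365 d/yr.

505 years

q = Ki = 3.60 × 0.0060 = 0.02160 m/d
v_s = q/n_e = 0.02160/0.34 = 0.06353 m/d
L = 11.7 km = 11700 m
t = L / v = 11700 / 0.06353 = 184200 d
   = 184200 / 365 = 505 yr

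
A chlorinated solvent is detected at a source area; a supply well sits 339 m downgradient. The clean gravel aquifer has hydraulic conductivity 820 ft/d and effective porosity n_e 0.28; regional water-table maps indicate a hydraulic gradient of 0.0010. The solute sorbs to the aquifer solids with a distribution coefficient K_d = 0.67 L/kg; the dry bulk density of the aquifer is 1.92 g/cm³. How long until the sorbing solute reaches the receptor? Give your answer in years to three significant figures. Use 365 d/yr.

5.82 years

K = 820 ft/d × 0.3048 = 249.9 m/d
Darcy flux q = K·i = 249.9 × 0.0010 = 0.2499 m/d
v_s = q/n_e = 0.2499/0.28 = 0.8926 m/d
Retardation R = 1 + ρ_b·K_d/n = 1 + 1.92×0.67/0.28 = 5.594
Contaminant velocity v_c = v/R = 0.8926/5.594 = 0.1596 m/d
t = L/v_c = 339/0.1596 = 2125 d
   = 2125/365 = 5.82 yr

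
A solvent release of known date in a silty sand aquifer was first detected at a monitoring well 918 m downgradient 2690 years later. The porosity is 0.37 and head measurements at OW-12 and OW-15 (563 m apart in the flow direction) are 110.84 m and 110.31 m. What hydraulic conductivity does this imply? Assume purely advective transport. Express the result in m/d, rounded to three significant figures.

Hydraulic gradient i = (110.84 − 110.31) / 563 = 0.53 / 563 = 9.414e-4
t = 2690 years = 981900 d
v = L / t = 918 / 981900 = 9.350e-4 m/d
K = v · n / i = 9.350e-4 × 0.37 / 9.414e-4 = 0.367 m/d

0.367 m/d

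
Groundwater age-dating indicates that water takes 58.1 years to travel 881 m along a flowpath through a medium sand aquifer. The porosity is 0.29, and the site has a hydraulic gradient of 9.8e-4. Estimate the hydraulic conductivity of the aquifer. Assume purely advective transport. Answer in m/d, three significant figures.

t = 58.1 years = 21210 d
v = L / t = 881 / 21210 = 0.04154 m/d
K = v · n / i = 0.04154 × 0.29 / 9.8e-4 = 12.3 m/d

12.3 m/d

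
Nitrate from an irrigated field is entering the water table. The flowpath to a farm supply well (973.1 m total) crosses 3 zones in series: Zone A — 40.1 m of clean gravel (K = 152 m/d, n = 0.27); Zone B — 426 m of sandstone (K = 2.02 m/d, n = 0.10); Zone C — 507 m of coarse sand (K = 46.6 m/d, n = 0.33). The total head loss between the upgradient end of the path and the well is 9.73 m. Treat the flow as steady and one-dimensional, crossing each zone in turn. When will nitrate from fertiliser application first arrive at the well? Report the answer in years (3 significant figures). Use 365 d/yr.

13.8 years

Continuity: the same q passes through each zone, so ΔH = q·Σ(L_j/K_j) — the zones act as resistances in series.
Σ(L/K) = 40.1/152 + 426/2.02 + 507/46.6 = 0.2638 + 210.9 + 10.88 = 222.0 d
q = ΔH / Σ(L/K) = 9.73 / 222.0 = 0.04382 m/d (same in every zone)
Zone A: v = q/n = 0.04382/0.27 = 0.1623 m/d → t_A = 40.1/0.1623 = 247.1 d
Zone B: v = q/n = 0.04382/0.10 = 0.4382 m/d → t_B = 426/0.4382 = 972.1 d
Zone C: v = q/n = 0.04382/0.33 = 0.1328 m/d → t_C = 507/0.1328 = 3818 d
Total t = 247.1 + 972.1 + 3818 = 5037 d
   = 5037 / 365 = 13.8 yr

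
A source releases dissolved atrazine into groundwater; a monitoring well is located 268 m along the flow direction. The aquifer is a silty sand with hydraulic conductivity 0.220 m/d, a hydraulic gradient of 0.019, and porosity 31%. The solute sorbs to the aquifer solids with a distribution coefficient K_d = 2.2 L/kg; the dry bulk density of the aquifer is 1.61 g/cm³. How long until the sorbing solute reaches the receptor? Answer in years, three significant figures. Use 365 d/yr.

677 years

q = Ki = 0.220 × 0.019 = 0.004180 m/d
v_s = q/n_e = 0.004180/0.31 = 0.01348 m/d
Retardation R = 1 + ρ_b·K_d/n = 1 + 1.61×2.2/0.31 = 12.43
Contaminant velocity v_c = v/R = 0.01348/12.43 = 0.001085 m/d
t = L/v_c = 268/0.001085 = 247000 d
   = 247000/365 = 677 yr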